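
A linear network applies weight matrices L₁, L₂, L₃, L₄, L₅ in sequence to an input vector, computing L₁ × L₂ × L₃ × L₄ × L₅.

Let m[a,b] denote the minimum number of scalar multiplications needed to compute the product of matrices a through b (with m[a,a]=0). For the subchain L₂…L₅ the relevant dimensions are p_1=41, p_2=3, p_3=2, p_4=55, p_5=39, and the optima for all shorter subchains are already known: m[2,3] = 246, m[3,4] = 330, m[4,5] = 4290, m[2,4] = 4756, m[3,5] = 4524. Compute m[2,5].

7734

m[2,5] = min over k∈[2,4] of m[2,k]+m[k+1,5]+p_{1}·p_k·p_{5}.
k=2: 0 + 4524 + 41·3·39 = 9321; k=3: 246 + 4290 + 41·2·39 = 7734; k=4: 4756 + 0 + 41·55·39 = 92701.
Minimum: 7734 at k=3.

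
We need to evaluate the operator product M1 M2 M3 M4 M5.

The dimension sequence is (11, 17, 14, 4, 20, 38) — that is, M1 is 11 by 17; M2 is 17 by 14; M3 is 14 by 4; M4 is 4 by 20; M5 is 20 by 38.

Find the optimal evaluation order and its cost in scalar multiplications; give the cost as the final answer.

Adjacent pairs: M1M2 = 11·17·14 = 2618; M2M3 = 17·14·4 = 952; M3M4 = 14·4·20 = 1120; M4M5 = 4·20·38 = 3040.
Length 3: M1..M3: k=1: 0+952+11·17·4=1700; k=2: 2618+0+11·14·4=3234 → min 1700 | M2..M4: k=2: 0+1120+17·14·20=5880; k=3: 952+0+17·4·20=2312 → min 2312 | M3..M5: k=3: 0+3040+14·4·38=5168; k=4: 1120+0+14·20·38=11760 → min 5168.
Length 4: M1..M4: k=1: 0+2312+11·17·20=6052; k=2: 2618+1120+11·14·20=6818; k=3: 1700+0+11·4·20=2580 → min 2580 | M2..M5: k=2: 0+5168+17·14·38=14212; k=3: 952+3040+17·4·38=6576; k=4: 2312+0+17·20·38=15232 → min 6576.
Length 5: M1..M5: k=1: 0+6576+11·17·38=13682; k=2: 2618+5168+11·14·38=13638; k=3: 1700+3040+11·4·38=6412; k=4: 2580+0+11·20·38=10940 → min 6412.
Optimal parenthesization: ((M1 (M2 M3)) (M4 M5)) with cost 6412.

6412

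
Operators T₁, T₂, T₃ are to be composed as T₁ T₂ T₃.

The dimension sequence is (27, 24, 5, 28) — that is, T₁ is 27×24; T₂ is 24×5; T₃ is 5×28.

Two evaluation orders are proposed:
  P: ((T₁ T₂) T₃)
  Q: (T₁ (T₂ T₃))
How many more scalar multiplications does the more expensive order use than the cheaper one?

14484

Order P = ((T₁ T₂) T₃): (T₁ T₂): 27×24 by 24×5 → 27×5, cost 27·24·5 = 3240; ((T₁ T₂) T₃): 27×5 by 5×28 → 27×28, cost 27·5·28 = 3780; cumulative 7020. Total 7020.
Order Q = (T₁ (T₂ T₃)): (T₂ T₃): 24×5 by 5×28 → 24×28, cost 24·5·28 = 3360; (T₁ (T₂ T₃)): 27×24 by 24×28 → 27×28, cost 27·24·28 = 18144; cumulative 21504. Total 21504.
Difference: |7020 − 21504| = 14484.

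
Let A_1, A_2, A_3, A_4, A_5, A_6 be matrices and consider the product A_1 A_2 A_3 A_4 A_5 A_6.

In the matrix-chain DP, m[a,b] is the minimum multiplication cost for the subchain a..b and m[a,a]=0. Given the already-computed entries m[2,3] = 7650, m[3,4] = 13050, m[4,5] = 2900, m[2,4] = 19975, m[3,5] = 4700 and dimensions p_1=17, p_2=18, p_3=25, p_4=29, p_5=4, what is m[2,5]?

m[2,5] = min over k∈[2,4] of m[2,k]+m[k+1,5]+p_{1}·p_k·p_{5}.
k=2: 0 + 4700 + 17·18·4 = 5924; k=3: 7650 + 2900 + 17·25·4 = 12250; k=4: 19975 + 0 + 17·29·4 = 21947.
Minimum: 5924 at k=2.

5924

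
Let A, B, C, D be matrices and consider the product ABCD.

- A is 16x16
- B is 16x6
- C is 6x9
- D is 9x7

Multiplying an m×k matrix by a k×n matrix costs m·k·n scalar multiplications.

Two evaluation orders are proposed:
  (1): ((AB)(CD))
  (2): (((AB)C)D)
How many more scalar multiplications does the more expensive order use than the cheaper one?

822

Order (1) = ((AB)(CD)): (AB): 16×16 by 16×6 → 16×6, cost 16·16·6 = 1536; (CD): 6×9 by 9×7 → 6×7, cost 6·9·7 = 378; ((AB)(CD)): 16×6 by 6×7 → 16×7, cost 16·6·7 = 672; cumulative 2586. Total 2586.
Order (2) = (((AB)C)D): (AB): 16×16 by 16×6 → 16×6, cost 16·16·6 = 1536; ((AB)C): 16×6 by 6×9 → 16×9, cost 16·6·9 = 864; cumulative 2400; (((AB)C)D): 16×9 by 9×7 → 16×7, cost 16·9·7 = 1008; cumulative 3408. Total 3408.
Difference: |2586 − 3408| = 822.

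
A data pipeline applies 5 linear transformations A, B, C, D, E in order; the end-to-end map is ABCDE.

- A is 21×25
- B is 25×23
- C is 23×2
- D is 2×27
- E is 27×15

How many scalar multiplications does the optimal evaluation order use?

Adjacent pairs: AB = 21·25·23 = 12075; BC = 25·23·2 = 1150; CD = 23·2·27 = 1242; DE = 2·27·15 = 810.
Length 3: A..C: k=1: 0+1150+21·25·2=2200; k=2: 12075+0+21·23·2=13041 → min 2200 | B..D: k=2: 0+1242+25·23·27=16767; k=3: 1150+0+25·2·27=2500 → min 2500 | C..E: k=3: 0+810+23·2·15=1500; k=4: 1242+0+23·27·15=10557 → min 1500.
Length 4: A..D: k=1: 0+2500+21·25·27=16675; k=2: 12075+1242+21·23·27=26358; k=3: 2200+0+21·2·27=3334 → min 3334 | B..E: k=2: 0+1500+25·23·15=10125; k=3: 1150+810+25·2·15=2710; k=4: 2500+0+25·27·15=12625 → min 2710.
Length 5: A..E: k=1: 0+2710+21·25·15=10585; k=2: 12075+1500+21·23·15=20820; k=3: 2200+810+21·2·15=3640; k=4: 3334+0+21·27·15=11839 → min 3640.
Optimal order: ((A(BC))(DE)) with cost 3640.

3640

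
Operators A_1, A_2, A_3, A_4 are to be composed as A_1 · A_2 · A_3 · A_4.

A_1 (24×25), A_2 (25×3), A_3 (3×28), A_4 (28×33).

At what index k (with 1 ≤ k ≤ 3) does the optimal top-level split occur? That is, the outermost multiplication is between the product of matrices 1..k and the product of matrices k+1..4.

2

Adjacent pairs: A_1A_2 = 24·25·3 = 1800; A_2A_3 = 25·3·28 = 2100; A_3A_4 = 3·28·33 = 2772.
Length 3: A_1..A_3: k=1: 0+2100+24·25·28=18900; k=2: 1800+0+24·3·28=3816 → min 3816 | A_2..A_4: k=2: 0+2772+25·3·33=5247; k=3: 2100+0+25·28·33=25200 → min 5247.
Top-level splits: k=1: (A_1..A_1)·(A_2..A_4) → 0+5247+24·25·33 = 25047; k=2: (A_1..A_2)·(A_3..A_4) → 1800+2772+24·3·33 = 6948; k=3: (A_1..A_3)·(A_4..A_4) → 3816+0+24·28·33 = 25992.
Best split is after A_2, i.e. k = 2.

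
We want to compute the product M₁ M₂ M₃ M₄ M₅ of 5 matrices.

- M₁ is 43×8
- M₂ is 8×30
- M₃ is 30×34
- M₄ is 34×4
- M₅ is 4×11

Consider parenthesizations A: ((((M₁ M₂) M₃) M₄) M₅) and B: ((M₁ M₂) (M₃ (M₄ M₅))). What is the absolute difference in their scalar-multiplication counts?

24694

Order A = ((((M₁ M₂) M₃) M₄) M₅): (M₁ M₂): 43×8 by 8×30 → 43×30, cost 43·8·30 = 10320; ((M₁ M₂) M₃): 43×30 by 30×34 → 43×34, cost 43·30·34 = 43860; cumulative 54180; (((M₁ M₂) M₃) M₄): 43×34 by 34×4 → 43×4, cost 43·34·4 = 5848; cumulative 60028; ((((M₁ M₂) M₃) M₄) M₅): 43×4 by 4×11 → 43×11, cost 43·4·11 = 1892; cumulative 61920. Total 61920.
Order B = ((M₁ M₂) (M₃ (M₄ M₅))): (M₁ M₂): 43×8 by 8×30 → 43×30, cost 43·8·30 = 10320; (M₄ M₅): 34×4 by 4×11 → 34×11, cost 34·4·11 = 1496; (M₃ (M₄ M₅)): 30×34 by 34×11 → 30×11, cost 30·34·11 = 11220; cumulative 12716; ((M₁ M₂) (M₃ (M₄ M₅))): 43×30 by 30×11 → 43×11, cost 43·30·11 = 14190; cumulative 37226. Total 37226.
Difference: |61920 − 37226| = 24694.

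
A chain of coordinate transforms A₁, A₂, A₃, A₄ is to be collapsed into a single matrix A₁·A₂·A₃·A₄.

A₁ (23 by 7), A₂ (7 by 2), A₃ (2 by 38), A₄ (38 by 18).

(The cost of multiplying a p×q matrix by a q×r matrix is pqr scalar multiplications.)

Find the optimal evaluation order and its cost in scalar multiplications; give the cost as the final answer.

2518

Adjacent pairs: A₁A₂ = 23·7·2 = 322; A₂A₃ = 7·2·38 = 532; A₃A₄ = 2·38·18 = 1368.
Length 3: A₁..A₃: k=1: 0+532+23·7·38=6650; k=2: 322+0+23·2·38=2070 → min 2070 | A₂..A₄: k=2: 0+1368+7·2·18=1620; k=3: 532+0+7·38·18=5320 → min 1620.
Length 4: A₁..A₄: k=1: 0+1620+23·7·18=4518; k=2: 322+1368+23·2·18=2518; k=3: 2070+0+23·38·18=17802 → min 2518.
Optimal parenthesization: ((A₁·A₂)·(A₃·A₄)) with cost 2518.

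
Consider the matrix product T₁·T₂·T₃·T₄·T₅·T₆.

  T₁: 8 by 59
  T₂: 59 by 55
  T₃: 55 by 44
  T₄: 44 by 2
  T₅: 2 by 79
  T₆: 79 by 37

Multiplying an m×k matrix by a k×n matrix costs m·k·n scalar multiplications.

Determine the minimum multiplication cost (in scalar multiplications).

Adjacent pairs: T₁T₂ = 8·59·55 = 25960; T₂T₃ = 59·55·44 = 142780; T₃T₄ = 55·44·2 = 4840; T₄T₅ = 44·2·79 = 6952; T₅T₆ = 2·79·37 = 5846.
Length 3: T₁..T₃: k=1: 0+142780+8·59·44=163548; k=2: 25960+0+8·55·44=45320 → min 45320 | T₂..T₄: k=2: 0+4840+59·55·2=11330; k=3: 142780+0+59·44·2=147972 → min 11330 | T₃..T₅: k=3: 0+6952+55·44·79=198132; k=4: 4840+0+55·2·79=13530 → min 13530 | T₄..T₆: k=4: 0+5846+44·2·37=9102; k=5: 6952+0+44·79·37=135564 → min 9102.
Length 4: T₁..T₄: k=1: 0+11330+8·59·2=12274; k=2: 25960+4840+8·55·2=31680; k=3: 45320+0+8·44·2=46024 → min 12274 | T₂..T₅: k=2: 0+13530+59·55·79=269885; k=3: 142780+6952+59·44·79=354816; k=4: 11330+0+59·2·79=20652 → min 20652 | T₃..T₆: k=3: 0+9102+55·44·37=98642; k=4: 4840+5846+55·2·37=14756; k=5: 13530+0+55·79·37=174295 → min 14756.
Length 5: T₁..T₅: k=1: 0+20652+8·59·79=57940; k=2: 25960+13530+8·55·79=74250; k=3: 45320+6952+8·44·79=80080; k=4: 12274+0+8·2·79=13538 → min 13538 | T₂..T₆: k=2: 0+14756+59·55·37=134821; k=3: 142780+9102+59·44·37=247934; k=4: 11330+5846+59·2·37=21542; k=5: 20652+0+59·79·37=193109 → min 21542.
Length 6: T₁..T₆: k=1: 0+21542+8·59·37=39006; k=2: 25960+14756+8·55·37=56996; k=3: 45320+9102+8·44·37=67446; k=4: 12274+5846+8·2·37=18712; k=5: 13538+0+8·79·37=36922 → min 18712.
Optimal order: ((T₁·(T₂·(T₃·T₄)))·(T₅·T₆)) with cost 18712.

18712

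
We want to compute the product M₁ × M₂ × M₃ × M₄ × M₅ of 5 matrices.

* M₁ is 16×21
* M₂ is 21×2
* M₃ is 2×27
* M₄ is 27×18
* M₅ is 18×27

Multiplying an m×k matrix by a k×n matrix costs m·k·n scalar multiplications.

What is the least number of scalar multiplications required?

Adjacent pairs: M₁M₂ = 16·21·2 = 672; M₂M₃ = 21·2·27 = 1134; M₃M₄ = 2·27·18 = 972; M₄M₅ = 27·18·27 = 13122.
Length 3: M₁..M₃: k=1: 0+1134+16·21·27=10206; k=2: 672+0+16·2·27=1536 → min 1536 | M₂..M₄: k=2: 0+972+21·2·18=1728; k=3: 1134+0+21·27·18=11340 → min 1728 | M₃..M₅: k=3: 0+13122+2·27·27=14580; k=4: 972+0+2·18·27=1944 → min 1944.
Length 4: M₁..M₄: k=1: 0+1728+16·21·18=7776; k=2: 672+972+16·2·18=2220; k=3: 1536+0+16·27·18=9312 → min 2220 | M₂..M₅: k=2: 0+1944+21·2·27=3078; k=3: 1134+13122+21·27·27=29565; k=4: 1728+0+21·18·27=11934 → min 3078.
Length 5: M₁..M₅: k=1: 0+3078+16·21·27=12150; k=2: 672+1944+16·2·27=3480; k=3: 1536+13122+16·27·27=26322; k=4: 2220+0+16·18·27=9996 → min 3480.
Optimal order: ((M₁ × M₂) × ((M₃ × M₄) × M₅)) with cost 3480.

3480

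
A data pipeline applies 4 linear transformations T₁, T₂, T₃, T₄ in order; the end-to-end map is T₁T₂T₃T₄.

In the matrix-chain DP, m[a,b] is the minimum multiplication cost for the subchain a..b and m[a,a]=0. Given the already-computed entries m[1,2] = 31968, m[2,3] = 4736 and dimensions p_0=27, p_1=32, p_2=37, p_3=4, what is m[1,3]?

8192

m[1,3] = min over k∈[1,2] of m[1,k]+m[k+1,3]+p_{0}·p_k·p_{3}.
k=1: 0 + 4736 + 27·32·4 = 8192; k=2: 31968 + 0 + 27·37·4 = 35964.
Minimum: 8192 at k=1.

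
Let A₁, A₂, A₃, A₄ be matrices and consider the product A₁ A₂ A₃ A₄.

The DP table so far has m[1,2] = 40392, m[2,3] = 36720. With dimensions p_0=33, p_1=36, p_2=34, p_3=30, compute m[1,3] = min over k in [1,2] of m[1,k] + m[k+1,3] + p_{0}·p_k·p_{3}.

m[1,3] = min over k∈[1,2] of m[1,k]+m[k+1,3]+p_{0}·p_k·p_{3}.
k=1: 0 + 36720 + 33·36·30 = 72360; k=2: 40392 + 0 + 33·34·30 = 74052.
Minimum: 72360 at k=1.

72360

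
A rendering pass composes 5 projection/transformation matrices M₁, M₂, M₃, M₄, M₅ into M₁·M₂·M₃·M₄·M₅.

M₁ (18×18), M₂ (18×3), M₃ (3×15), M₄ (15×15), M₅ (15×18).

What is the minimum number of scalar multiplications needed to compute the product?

3429

Adjacent pairs: M₁M₂ = 18·18·3 = 972; M₂M₃ = 18·3·15 = 810; M₃M₄ = 3·15·15 = 675; M₄M₅ = 15·15·18 = 4050.
Length 3: M₁..M₃: k=1: 0+810+18·18·15=5670; k=2: 972+0+18·3·15=1782 → min 1782 | M₂..M₄: k=2: 0+675+18·3·15=1485; k=3: 810+0+18·15·15=4860 → min 1485 | M₃..M₅: k=3: 0+4050+3·15·18=4860; k=4: 675+0+3·15·18=1485 → min 1485.
Length 4: M₁..M₄: k=1: 0+1485+18·18·15=6345; k=2: 972+675+18·3·15=2457; k=3: 1782+0+18·15·15=5832 → min 2457 | M₂..M₅: k=2: 0+1485+18·3·18=2457; k=3: 810+4050+18·15·18=9720; k=4: 1485+0+18·15·18=6345 → min 2457.
Length 5: M₁..M₅: k=1: 0+2457+18·18·18=8289; k=2: 972+1485+18·3·18=3429; k=3: 1782+4050+18·15·18=10692; k=4: 2457+0+18·15·18=7317 → min 3429.
Optimal order: ((M₁·M₂)·((M₃·M₄)·M₅)) with cost 3429.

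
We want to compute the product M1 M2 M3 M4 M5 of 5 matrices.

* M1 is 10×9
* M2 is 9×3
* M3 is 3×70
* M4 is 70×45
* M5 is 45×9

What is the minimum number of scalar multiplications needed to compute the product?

Adjacent pairs: M1M2 = 10·9·3 = 270; M2M3 = 9·3·70 = 1890; M3M4 = 3·70·45 = 9450; M4M5 = 70·45·9 = 28350.
Length 3: M1..M3: k=1: 0+1890+10·9·70=8190; k=2: 270+0+10·3·70=2370 → min 2370 | M2..M4: k=2: 0+9450+9·3·45=10665; k=3: 1890+0+9·70·45=30240 → min 10665 | M3..M5: k=3: 0+28350+3·70·9=30240; k=4: 9450+0+3·45·9=10665 → min 10665.
Length 4: M1..M4: k=1: 0+10665+10·9·45=14715; k=2: 270+9450+10·3·45=11070; k=3: 2370+0+10·70·45=33870 → min 11070 | M2..M5: k=2: 0+10665+9·3·9=10908; k=3: 1890+28350+9·70·9=35910; k=4: 10665+0+9·45·9=14310 → min 10908.
Length 5: M1..M5: k=1: 0+10908+10·9·9=11718; k=2: 270+10665+10·3·9=11205; k=3: 2370+28350+10·70·9=37020; k=4: 11070+0+10·45·9=15120 → min 11205.
Optimal order: ((M1 M2) ((M3 M4) M5)) with cost 11205.

11205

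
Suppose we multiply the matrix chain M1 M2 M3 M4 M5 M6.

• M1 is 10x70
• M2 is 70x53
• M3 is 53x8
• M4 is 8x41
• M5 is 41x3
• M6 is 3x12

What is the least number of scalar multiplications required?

15846

Adjacent pairs: M1M2 = 10·70·53 = 37100; M2M3 = 70·53·8 = 29680; M3M4 = 53·8·41 = 17384; M4M5 = 8·41·3 = 984; M5M6 = 41·3·12 = 1476.
Length 3: M1..M3: k=1: 0+29680+10·70·8=35280; k=2: 37100+0+10·53·8=41340 → min 35280 | M2..M4: k=2: 0+17384+70·53·41=169494; k=3: 29680+0+70·8·41=52640 → min 52640 | M3..M5: k=3: 0+984+53·8·3=2256; k=4: 17384+0+53·41·3=23903 → min 2256 | M4..M6: k=4: 0+1476+8·41·12=5412; k=5: 984+0+8·3·12=1272 → min 1272.
Length 4: M1..M4: k=1: 0+52640+10·70·41=81340; k=2: 37100+17384+10·53·41=76214; k=3: 35280+0+10·8·41=38560 → min 38560 | M2..M5: k=2: 0+2256+70·53·3=13386; k=3: 29680+984+70·8·3=32344; k=4: 52640+0+70·41·3=61250 → min 13386 | M3..M6: k=3: 0+1272+53·8·12=6360; k=4: 17384+1476+53·41·12=44936; k=5: 2256+0+53·3·12=4164 → min 4164.
Length 5: M1..M5: k=1: 0+13386+10·70·3=15486; k=2: 37100+2256+10·53·3=40946; k=3: 35280+984+10·8·3=36504; k=4: 38560+0+10·41·3=39790 → min 15486 | M2..M6: k=2: 0+4164+70·53·12=48684; k=3: 29680+1272+70·8·12=37672; k=4: 52640+1476+70·41·12=88556; k=5: 13386+0+70·3·12=15906 → min 15906.
Length 6: M1..M6: k=1: 0+15906+10·70·12=24306; k=2: 37100+4164+10·53·12=47624; k=3: 35280+1272+10·8·12=37512; k=4: 38560+1476+10·41·12=44956; k=5: 15486+0+10·3·12=15846 → min 15846.
Optimal order: ((M1 (M2 (M3 (M4 M5)))) M6) with cost 15846.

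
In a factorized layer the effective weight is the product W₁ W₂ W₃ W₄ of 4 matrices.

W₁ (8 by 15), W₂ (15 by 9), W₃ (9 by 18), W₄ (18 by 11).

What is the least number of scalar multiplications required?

3654

Adjacent pairs: W₁W₂ = 8·15·9 = 1080; W₂W₃ = 15·9·18 = 2430; W₃W₄ = 9·18·11 = 1782.
Length 3: W₁..W₃: k=1: 0+2430+8·15·18=4590; k=2: 1080+0+8·9·18=2376 → min 2376 | W₂..W₄: k=2: 0+1782+15·9·11=3267; k=3: 2430+0+15·18·11=5400 → min 3267.
Length 4: W₁..W₄: k=1: 0+3267+8·15·11=4587; k=2: 1080+1782+8·9·11=3654; k=3: 2376+0+8·18·11=3960 → min 3654.
Optimal order: ((W₁ W₂) (W₃ W₄)) with cost 3654.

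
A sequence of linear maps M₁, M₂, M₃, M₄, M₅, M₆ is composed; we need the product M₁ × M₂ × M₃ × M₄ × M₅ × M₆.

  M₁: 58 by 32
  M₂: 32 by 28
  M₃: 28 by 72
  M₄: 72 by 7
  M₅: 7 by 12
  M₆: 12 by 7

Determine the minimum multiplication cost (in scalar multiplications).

35336

Adjacent pairs: M₁M₂ = 58·32·28 = 51968; M₂M₃ = 32·28·72 = 64512; M₃M₄ = 28·72·7 = 14112; M₄M₅ = 72·7·12 = 6048; M₅M₆ = 7·12·7 = 588.
Length 3: M₁..M₃: k=1: 0+64512+58·32·72=198144; k=2: 51968+0+58·28·72=168896 → min 168896 | M₂..M₄: k=2: 0+14112+32·28·7=20384; k=3: 64512+0+32·72·7=80640 → min 20384 | M₃..M₅: k=3: 0+6048+28·72·12=30240; k=4: 14112+0+28·7·12=16464 → min 16464 | M₄..M₆: k=4: 0+588+72·7·7=4116; k=5: 6048+0+72·12·7=12096 → min 4116.
Length 4: M₁..M₄: k=1: 0+20384+58·32·7=33376; k=2: 51968+14112+58·28·7=77448; k=3: 168896+0+58·72·7=198128 → min 33376 | M₂..M₅: k=2: 0+16464+32·28·12=27216; k=3: 64512+6048+32·72·12=98208; k=4: 20384+0+32·7·12=23072 → min 23072 | M₃..M₆: k=3: 0+4116+28·72·7=18228; k=4: 14112+588+28·7·7=16072; k=5: 16464+0+28·12·7=18816 → min 16072.
Length 5: M₁..M₅: k=1: 0+23072+58·32·12=45344; k=2: 51968+16464+58·28·12=87920; k=3: 168896+6048+58·72·12=225056; k=4: 33376+0+58·7·12=38248 → min 38248 | M₂..M₆: k=2: 0+16072+32·28·7=22344; k=3: 64512+4116+32·72·7=84756; k=4: 20384+588+32·7·7=22540; k=5: 23072+0+32·12·7=25760 → min 22344.
Length 6: M₁..M₆: k=1: 0+22344+58·32·7=35336; k=2: 51968+16072+58·28·7=79408; k=3: 168896+4116+58·72·7=202244; k=4: 33376+588+58·7·7=36806; k=5: 38248+0+58·12·7=43120 → min 35336.
Optimal order: (M₁ × (M₂ × ((M₃ × M₄) × (M₅ × M₆)))) with cost 35336.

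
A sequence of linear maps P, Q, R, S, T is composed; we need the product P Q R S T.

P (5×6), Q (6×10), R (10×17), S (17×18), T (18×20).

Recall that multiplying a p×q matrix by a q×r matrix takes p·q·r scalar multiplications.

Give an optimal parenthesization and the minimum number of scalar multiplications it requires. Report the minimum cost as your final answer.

Adjacent pairs: PQ = 5·6·10 = 300; QR = 6·10·17 = 1020; RS = 10·17·18 = 3060; ST = 17·18·20 = 6120.
Length 3: P..R: k=1: 0+1020+5·6·17=1530; k=2: 300+0+5·10·17=1150 → min 1150 | Q..S: k=2: 0+3060+6·10·18=4140; k=3: 1020+0+6·17·18=2856 → min 2856 | R..T: k=3: 0+6120+10·17·20=9520; k=4: 3060+0+10·18·20=6660 → min 6660.
Length 4: P..S: k=1: 0+2856+5·6·18=3396; k=2: 300+3060+5·10·18=4260; k=3: 1150+0+5·17·18=2680 → min 2680 | Q..T: k=2: 0+6660+6·10·20=7860; k=3: 1020+6120+6·17·20=9180; k=4: 2856+0+6·18·20=5016 → min 5016.
Length 5: P..T: k=1: 0+5016+5·6·20=5616; k=2: 300+6660+5·10·20=7960; k=3: 1150+6120+5·17·20=8970; k=4: 2680+0+5·18·20=4480 → min 4480.
Optimal parenthesization: ((((P Q) R) S) T) with cost 4480.

4480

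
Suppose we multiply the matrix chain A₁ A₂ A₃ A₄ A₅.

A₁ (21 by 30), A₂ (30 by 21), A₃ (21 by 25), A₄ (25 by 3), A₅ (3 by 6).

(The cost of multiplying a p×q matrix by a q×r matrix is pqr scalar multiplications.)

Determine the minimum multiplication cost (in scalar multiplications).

5733

Adjacent pairs: A₁A₂ = 21·30·21 = 13230; A₂A₃ = 30·21·25 = 15750; A₃A₄ = 21·25·3 = 1575; A₄A₅ = 25·3·6 = 450.
Length 3: A₁..A₃: k=1: 0+15750+21·30·25=31500; k=2: 13230+0+21·21·25=24255 → min 24255 | A₂..A₄: k=2: 0+1575+30·21·3=3465; k=3: 15750+0+30·25·3=18000 → min 3465 | A₃..A₅: k=3: 0+450+21·25·6=3600; k=4: 1575+0+21·3·6=1953 → min 1953.
Length 4: A₁..A₄: k=1: 0+3465+21·30·3=5355; k=2: 13230+1575+21·21·3=16128; k=3: 24255+0+21·25·3=25830 → min 5355 | A₂..A₅: k=2: 0+1953+30·21·6=5733; k=3: 15750+450+30·25·6=20700; k=4: 3465+0+30·3·6=4005 → min 4005.
Length 5: A₁..A₅: k=1: 0+4005+21·30·6=7785; k=2: 13230+1953+21·21·6=17829; k=3: 24255+450+21·25·6=27855; k=4: 5355+0+21·3·6=5733 → min 5733.
Optimal order: ((A₁ (A₂ (A₃ A₄))) A₅) with cost 5733.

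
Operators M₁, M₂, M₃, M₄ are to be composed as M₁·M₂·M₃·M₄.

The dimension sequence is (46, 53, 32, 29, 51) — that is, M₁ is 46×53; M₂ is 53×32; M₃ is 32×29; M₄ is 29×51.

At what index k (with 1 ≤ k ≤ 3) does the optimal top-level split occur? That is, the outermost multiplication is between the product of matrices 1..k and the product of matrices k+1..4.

Adjacent pairs: M₁M₂ = 46·53·32 = 78016; M₂M₃ = 53·32·29 = 49184; M₃M₄ = 32·29·51 = 47328.
Length 3: M₁..M₃: k=1: 0+49184+46·53·29=119886; k=2: 78016+0+46·32·29=120704 → min 119886 | M₂..M₄: k=2: 0+47328+53·32·51=133824; k=3: 49184+0+53·29·51=127571 → min 127571.
Top-level splits: k=1: (M₁..M₁)·(M₂..M₄) → 0+127571+46·53·51 = 251909; k=2: (M₁..M₂)·(M₃..M₄) → 78016+47328+46·32·51 = 200416; k=3: (M₁..M₃)·(M₄..M₄) → 119886+0+46·29·51 = 187920.
Best split is after M₃, i.e. k = 3.

3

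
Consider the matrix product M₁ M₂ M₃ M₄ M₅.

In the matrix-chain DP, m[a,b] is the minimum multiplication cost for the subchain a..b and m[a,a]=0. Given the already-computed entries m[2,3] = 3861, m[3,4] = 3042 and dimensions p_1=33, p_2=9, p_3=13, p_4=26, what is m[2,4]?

m[2,4] = min over k∈[2,3] of m[2,k]+m[k+1,4]+p_{1}·p_k·p_{4}.
k=2: 0 + 3042 + 33·9·26 = 10764; k=3: 3861 + 0 + 33·13·26 = 15015.
Minimum: 10764 at k=2.

10764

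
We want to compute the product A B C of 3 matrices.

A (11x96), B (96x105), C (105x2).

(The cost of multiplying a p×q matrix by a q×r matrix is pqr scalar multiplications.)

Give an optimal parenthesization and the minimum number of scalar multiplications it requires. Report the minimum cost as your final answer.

(A (B C)): cost 22272.
((A B) C): cost 113190.
Optimal: (A (B C)) with cost 22272.

22272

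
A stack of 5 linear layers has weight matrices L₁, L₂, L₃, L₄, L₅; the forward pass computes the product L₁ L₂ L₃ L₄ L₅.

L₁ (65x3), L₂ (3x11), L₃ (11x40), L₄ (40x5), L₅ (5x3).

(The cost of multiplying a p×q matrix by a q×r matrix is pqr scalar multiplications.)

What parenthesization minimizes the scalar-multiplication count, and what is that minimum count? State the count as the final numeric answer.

Adjacent pairs: L₁L₂ = 65·3·11 = 2145; L₂L₃ = 3·11·40 = 1320; L₃L₄ = 11·40·5 = 2200; L₄L₅ = 40·5·3 = 600.
Length 3: L₁..L₃: k=1: 0+1320+65·3·40=9120; k=2: 2145+0+65·11·40=30745 → min 9120 | L₂..L₄: k=2: 0+2200+3·11·5=2365; k=3: 1320+0+3·40·5=1920 → min 1920 | L₃..L₅: k=3: 0+600+11·40·3=1920; k=4: 2200+0+11·5·3=2365 → min 1920.
Length 4: L₁..L₄: k=1: 0+1920+65·3·5=2895; k=2: 2145+2200+65·11·5=7920; k=3: 9120+0+65·40·5=22120 → min 2895 | L₂..L₅: k=2: 0+1920+3·11·3=2019; k=3: 1320+600+3·40·3=2280; k=4: 1920+0+3·5·3=1965 → min 1965.
Length 5: L₁..L₅: k=1: 0+1965+65·3·3=2550; k=2: 2145+1920+65·11·3=6210; k=3: 9120+600+65·40·3=17520; k=4: 2895+0+65·5·3=3870 → min 2550.
Optimal parenthesization: (L₁ (((L₂ L₃) L₄) L₅)) with cost 2550.

2550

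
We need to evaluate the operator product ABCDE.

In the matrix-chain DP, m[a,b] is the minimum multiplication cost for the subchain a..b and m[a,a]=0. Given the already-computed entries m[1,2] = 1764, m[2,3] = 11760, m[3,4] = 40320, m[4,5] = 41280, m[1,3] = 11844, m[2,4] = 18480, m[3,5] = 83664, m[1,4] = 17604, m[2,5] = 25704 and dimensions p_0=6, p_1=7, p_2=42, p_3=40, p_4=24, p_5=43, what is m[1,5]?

23796

m[1,5] = min over k∈[1,4] of m[1,k]+m[k+1,5]+p_{0}·p_k·p_{5}.
k=1: 0 + 25704 + 6·7·43 = 27510; k=2: 1764 + 83664 + 6·42·43 = 96264; k=3: 11844 + 41280 + 6·40·43 = 63444; k=4: 17604 + 0 + 6·24·43 = 23796.
Minimum: 23796 at k=4.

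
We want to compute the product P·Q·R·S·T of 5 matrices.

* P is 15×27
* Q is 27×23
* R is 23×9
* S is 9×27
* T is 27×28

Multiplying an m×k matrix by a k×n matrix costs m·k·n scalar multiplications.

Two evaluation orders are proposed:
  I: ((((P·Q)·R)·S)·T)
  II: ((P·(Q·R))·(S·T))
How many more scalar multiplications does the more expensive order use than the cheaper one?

7587

Order I = ((((P·Q)·R)·S)·T): (P·Q): 15×27 by 27×23 → 15×23, cost 15·27·23 = 9315; ((P·Q)·R): 15×23 by 23×9 → 15×9, cost 15·23·9 = 3105; cumulative 12420; (((P·Q)·R)·S): 15×9 by 9×27 → 15×27, cost 15·9·27 = 3645; cumulative 16065; ((((P·Q)·R)·S)·T): 15×27 by 27×28 → 15×28, cost 15·27·28 = 11340; cumulative 27405. Total 27405.
Order II = ((P·(Q·R))·(S·T)): (Q·R): 27×23 by 23×9 → 27×9, cost 27·23·9 = 5589; (P·(Q·R)): 15×27 by 27×9 → 15×9, cost 15·27·9 = 3645; cumulative 9234; (S·T): 9×27 by 27×28 → 9×28, cost 9·27·28 = 6804; ((P·(Q·R))·(S·T)): 15×9 by 9×28 → 15×28, cost 15·9·28 = 3780; cumulative 19818. Total 19818.
Difference: |27405 − 19818| = 7587.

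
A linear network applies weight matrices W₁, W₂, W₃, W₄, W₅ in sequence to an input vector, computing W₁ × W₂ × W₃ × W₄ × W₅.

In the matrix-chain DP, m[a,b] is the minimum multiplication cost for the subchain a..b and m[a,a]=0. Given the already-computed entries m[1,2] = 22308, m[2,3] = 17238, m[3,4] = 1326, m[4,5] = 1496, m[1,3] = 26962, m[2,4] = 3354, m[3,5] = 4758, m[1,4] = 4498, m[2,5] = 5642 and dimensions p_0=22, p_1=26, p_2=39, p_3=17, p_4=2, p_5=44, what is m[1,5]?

6434

m[1,5] = min over k∈[1,4] of m[1,k]+m[k+1,5]+p_{0}·p_k·p_{5}.
k=1: 0 + 5642 + 22·26·44 = 30810; k=2: 22308 + 4758 + 22·39·44 = 64818; k=3: 26962 + 1496 + 22·17·44 = 44914; k=4: 4498 + 0 + 22·2·44 = 6434.
Minimum: 6434 at k=4.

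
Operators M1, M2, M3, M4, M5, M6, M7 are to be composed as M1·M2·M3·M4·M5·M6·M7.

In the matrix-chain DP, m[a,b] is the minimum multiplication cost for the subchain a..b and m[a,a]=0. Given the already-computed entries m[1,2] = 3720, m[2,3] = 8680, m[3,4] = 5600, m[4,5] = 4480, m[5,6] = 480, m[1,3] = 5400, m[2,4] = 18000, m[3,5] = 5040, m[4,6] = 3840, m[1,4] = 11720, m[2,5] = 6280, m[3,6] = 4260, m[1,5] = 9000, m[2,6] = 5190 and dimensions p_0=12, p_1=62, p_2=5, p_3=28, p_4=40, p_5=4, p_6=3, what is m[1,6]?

m[1,6] = min over k∈[1,5] of m[1,k]+m[k+1,6]+p_{0}·p_k·p_{6}.
k=1: 0 + 5190 + 12·62·3 = 7422; k=2: 3720 + 4260 + 12·5·3 = 8160; k=3: 5400 + 3840 + 12·28·3 = 10248; k=4: 11720 + 480 + 12·40·3 = 13640; k=5: 9000 + 0 + 12·4·3 = 9144.
Minimum: 7422 at k=1.

7422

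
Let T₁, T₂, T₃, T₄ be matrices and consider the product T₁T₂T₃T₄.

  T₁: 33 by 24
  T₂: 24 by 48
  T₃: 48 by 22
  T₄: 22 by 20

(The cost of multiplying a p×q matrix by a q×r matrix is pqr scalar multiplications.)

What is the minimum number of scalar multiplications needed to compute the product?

51744

Adjacent pairs: T₁T₂ = 33·24·48 = 38016; T₂T₃ = 24·48·22 = 25344; T₃T₄ = 48·22·20 = 21120.
Length 3: T₁..T₃: k=1: 0+25344+33·24·22=42768; k=2: 38016+0+33·48·22=72864 → min 42768 | T₂..T₄: k=2: 0+21120+24·48·20=44160; k=3: 25344+0+24·22·20=35904 → min 35904.
Length 4: T₁..T₄: k=1: 0+35904+33·24·20=51744; k=2: 38016+21120+33·48·20=90816; k=3: 42768+0+33·22·20=57288 → min 51744.
Optimal order: (T₁((T₂T₃)T₄)) with cost 51744.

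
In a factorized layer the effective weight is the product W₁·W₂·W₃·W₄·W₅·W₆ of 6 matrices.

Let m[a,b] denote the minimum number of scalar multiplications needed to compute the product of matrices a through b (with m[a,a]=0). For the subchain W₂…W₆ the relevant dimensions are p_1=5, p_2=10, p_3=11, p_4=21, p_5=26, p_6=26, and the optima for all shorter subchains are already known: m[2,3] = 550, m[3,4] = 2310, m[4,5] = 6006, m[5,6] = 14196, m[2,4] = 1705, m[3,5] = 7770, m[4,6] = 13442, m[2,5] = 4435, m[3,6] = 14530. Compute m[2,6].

7815

m[2,6] = min over k∈[2,5] of m[2,k]+m[k+1,6]+p_{1}·p_k·p_{6}.
k=2: 0 + 14530 + 5·10·26 = 15830; k=3: 550 + 13442 + 5·11·26 = 15422; k=4: 1705 + 14196 + 5·21·26 = 18631; k=5: 4435 + 0 + 5·26·26 = 7815.
Minimum: 7815 at k=5.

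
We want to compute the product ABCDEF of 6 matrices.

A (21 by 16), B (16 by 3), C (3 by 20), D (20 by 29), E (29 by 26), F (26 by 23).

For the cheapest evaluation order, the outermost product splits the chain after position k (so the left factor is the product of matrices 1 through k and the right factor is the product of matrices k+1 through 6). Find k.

Adjacent pairs: AB = 21·16·3 = 1008; BC = 16·3·20 = 960; CD = 3·20·29 = 1740; DE = 20·29·26 = 15080; EF = 29·26·23 = 17342.
Length 3: A..C: k=1: 0+960+21·16·20=7680; k=2: 1008+0+21·3·20=2268 → min 2268 | B..D: k=2: 0+1740+16·3·29=3132; k=3: 960+0+16·20·29=10240 → min 3132 | C..E: k=3: 0+15080+3·20·26=16640; k=4: 1740+0+3·29·26=4002 → min 4002 | D..F: k=4: 0+17342+20·29·23=30682; k=5: 15080+0+20·26·23=27040 → min 27040.
Length 4: A..D: k=1: 0+3132+21·16·29=12876; k=2: 1008+1740+21·3·29=4575; k=3: 2268+0+21·20·29=14448 → min 4575 | B..E: k=2: 0+4002+16·3·26=5250; k=3: 960+15080+16·20·26=24360; k=4: 3132+0+16·29·26=15196 → min 5250 | C..F: k=3: 0+27040+3·20·23=28420; k=4: 1740+17342+3·29·23=21083; k=5: 4002+0+3·26·23=5796 → min 5796.
Length 5: A..E: k=1: 0+5250+21·16·26=13986; k=2: 1008+4002+21·3·26=6648; k=3: 2268+15080+21·20·26=28268; k=4: 4575+0+21·29·26=20409 → min 6648 | B..F: k=2: 0+5796+16·3·23=6900; k=3: 960+27040+16·20·23=35360; k=4: 3132+17342+16·29·23=31146; k=5: 5250+0+16·26·23=14818 → min 6900.
Top-level splits: k=1: (A..A)·(B..F) → 0+6900+21·16·23 = 14628; k=2: (A..B)·(C..F) → 1008+5796+21·3·23 = 8253; k=3: (A..C)·(D..F) → 2268+27040+21·20·23 = 38968; k=4: (A..D)·(E..F) → 4575+17342+21·29·23 = 35924; k=5: (A..E)·(F..F) → 6648+0+21·26·23 = 19206.
Best split is after B, i.e. k = 2.

2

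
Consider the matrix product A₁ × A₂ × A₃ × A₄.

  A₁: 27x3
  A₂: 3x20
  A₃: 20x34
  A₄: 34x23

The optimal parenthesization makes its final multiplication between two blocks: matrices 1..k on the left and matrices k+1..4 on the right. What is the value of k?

Adjacent pairs: A₁A₂ = 27·3·20 = 1620; A₂A₃ = 3·20·34 = 2040; A₃A₄ = 20·34·23 = 15640.
Length 3: A₁..A₃: k=1: 0+2040+27·3·34=4794; k=2: 1620+0+27·20·34=19980 → min 4794 | A₂..A₄: k=2: 0+15640+3·20·23=17020; k=3: 2040+0+3·34·23=4386 → min 4386.
Top-level splits: k=1: (A₁..A₁)·(A₂..A₄) → 0+4386+27·3·23 = 6249; k=2: (A₁..A₂)·(A₃..A₄) → 1620+15640+27·20·23 = 29680; k=3: (A₁..A₃)·(A₄..A₄) → 4794+0+27·34·23 = 25908.
Best split is after A₁, i.e. k = 1.

1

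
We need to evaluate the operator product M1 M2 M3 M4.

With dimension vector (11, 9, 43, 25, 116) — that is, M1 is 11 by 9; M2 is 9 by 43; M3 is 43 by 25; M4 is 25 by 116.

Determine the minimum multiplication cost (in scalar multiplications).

Adjacent pairs: M1M2 = 11·9·43 = 4257; M2M3 = 9·43·25 = 9675; M3M4 = 43·25·116 = 124700.
Length 3: M1..M3: k=1: 0+9675+11·9·25=12150; k=2: 4257+0+11·43·25=16082 → min 12150 | M2..M4: k=2: 0+124700+9·43·116=169592; k=3: 9675+0+9·25·116=35775 → min 35775.
Length 4: M1..M4: k=1: 0+35775+11·9·116=47259; k=2: 4257+124700+11·43·116=183825; k=3: 12150+0+11·25·116=44050 → min 44050.
Optimal order: ((M1 (M2 M3)) M4) with cost 44050.

44050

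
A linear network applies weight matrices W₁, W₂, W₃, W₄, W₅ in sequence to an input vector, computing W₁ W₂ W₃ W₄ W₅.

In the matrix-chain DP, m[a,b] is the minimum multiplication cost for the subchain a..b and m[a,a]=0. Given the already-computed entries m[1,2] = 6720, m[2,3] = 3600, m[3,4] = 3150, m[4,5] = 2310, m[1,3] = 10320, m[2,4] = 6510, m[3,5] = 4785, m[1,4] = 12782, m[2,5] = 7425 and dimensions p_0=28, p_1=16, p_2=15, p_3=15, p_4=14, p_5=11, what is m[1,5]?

m[1,5] = min over k∈[1,4] of m[1,k]+m[k+1,5]+p_{0}·p_k·p_{5}.
k=1: 0 + 7425 + 28·16·11 = 12353; k=2: 6720 + 4785 + 28·15·11 = 16125; k=3: 10320 + 2310 + 28·15·11 = 17250; k=4: 12782 + 0 + 28·14·11 = 17094.
Minimum: 12353 at k=1.

12353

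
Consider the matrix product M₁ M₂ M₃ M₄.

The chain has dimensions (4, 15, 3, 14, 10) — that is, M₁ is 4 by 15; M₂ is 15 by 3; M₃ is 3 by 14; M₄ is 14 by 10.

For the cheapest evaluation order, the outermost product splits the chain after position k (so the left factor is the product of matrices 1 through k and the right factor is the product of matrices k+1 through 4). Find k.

Adjacent pairs: M₁M₂ = 4·15·3 = 180; M₂M₃ = 15·3·14 = 630; M₃M₄ = 3·14·10 = 420.
Length 3: M₁..M₃: k=1: 0+630+4·15·14=1470; k=2: 180+0+4·3·14=348 → min 348 | M₂..M₄: k=2: 0+420+15·3·10=870; k=3: 630+0+15·14·10=2730 → min 870.
Top-level splits: k=1: (M₁..M₁)·(M₂..M₄) → 0+870+4·15·10 = 1470; k=2: (M₁..M₂)·(M₃..M₄) → 180+420+4·3·10 = 720; k=3: (M₁..M₃)·(M₄..M₄) → 348+0+4·14·10 = 908.
Best split is after M₂, i.e. k = 2.

2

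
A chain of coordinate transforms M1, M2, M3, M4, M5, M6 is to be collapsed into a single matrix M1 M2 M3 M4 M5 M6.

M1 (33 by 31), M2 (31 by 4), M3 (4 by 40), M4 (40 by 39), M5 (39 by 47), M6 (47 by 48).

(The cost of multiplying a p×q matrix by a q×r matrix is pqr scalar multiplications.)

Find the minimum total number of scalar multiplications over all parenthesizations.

Adjacent pairs: M1M2 = 33·31·4 = 4092; M2M3 = 31·4·40 = 4960; M3M4 = 4·40·39 = 6240; M4M5 = 40·39·47 = 73320; M5M6 = 39·47·48 = 87984.
Length 3: M1..M3: k=1: 0+4960+33·31·40=45880; k=2: 4092+0+33·4·40=9372 → min 9372 | M2..M4: k=2: 0+6240+31·4·39=11076; k=3: 4960+0+31·40·39=53320 → min 11076 | M3..M5: k=3: 0+73320+4·40·47=80840; k=4: 6240+0+4·39·47=13572 → min 13572 | M4..M6: k=4: 0+87984+40·39·48=162864; k=5: 73320+0+40·47·48=163560 → min 162864.
Length 4: M1..M4: k=1: 0+11076+33·31·39=50973; k=2: 4092+6240+33·4·39=15480; k=3: 9372+0+33·40·39=60852 → min 15480 | M2..M5: k=2: 0+13572+31·4·47=19400; k=3: 4960+73320+31·40·47=136560; k=4: 11076+0+31·39·47=67899 → min 19400 | M3..M6: k=3: 0+162864+4·40·48=170544; k=4: 6240+87984+4·39·48=101712; k=5: 13572+0+4·47·48=22596 → min 22596.
Length 5: M1..M5: k=1: 0+19400+33·31·47=67481; k=2: 4092+13572+33·4·47=23868; k=3: 9372+73320+33·40·47=144732; k=4: 15480+0+33·39·47=75969 → min 23868 | M2..M6: k=2: 0+22596+31·4·48=28548; k=3: 4960+162864+31·40·48=227344; k=4: 11076+87984+31·39·48=157092; k=5: 19400+0+31·47·48=89336 → min 28548.
Length 6: M1..M6: k=1: 0+28548+33·31·48=77652; k=2: 4092+22596+33·4·48=33024; k=3: 9372+162864+33·40·48=235596; k=4: 15480+87984+33·39·48=165240; k=5: 23868+0+33·47·48=98316 → min 33024.
Optimal order: ((M1 M2) (((M3 M4) M5) M6)) with cost 33024.

33024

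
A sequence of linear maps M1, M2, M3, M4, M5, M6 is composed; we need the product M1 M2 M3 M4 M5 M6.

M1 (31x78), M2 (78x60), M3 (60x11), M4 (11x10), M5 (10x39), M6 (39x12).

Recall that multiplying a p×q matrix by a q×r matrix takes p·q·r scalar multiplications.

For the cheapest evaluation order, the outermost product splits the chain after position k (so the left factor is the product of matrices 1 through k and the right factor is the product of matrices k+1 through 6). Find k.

Adjacent pairs: M1M2 = 31·78·60 = 145080; M2M3 = 78·60·11 = 51480; M3M4 = 60·11·10 = 6600; M4M5 = 11·10·39 = 4290; M5M6 = 10·39·12 = 4680.
Length 3: M1..M3: k=1: 0+51480+31·78·11=78078; k=2: 145080+0+31·60·11=165540 → min 78078 | M2..M4: k=2: 0+6600+78·60·10=53400; k=3: 51480+0+78·11·10=60060 → min 53400 | M3..M5: k=3: 0+4290+60·11·39=30030; k=4: 6600+0+60·10·39=30000 → min 30000 | M4..M6: k=4: 0+4680+11·10·12=6000; k=5: 4290+0+11·39·12=9438 → min 6000.
Length 4: M1..M4: k=1: 0+53400+31·78·10=77580; k=2: 145080+6600+31·60·10=170280; k=3: 78078+0+31·11·10=81488 → min 77580 | M2..M5: k=2: 0+30000+78·60·39=212520; k=3: 51480+4290+78·11·39=89232; k=4: 53400+0+78·10·39=83820 → min 83820 | M3..M6: k=3: 0+6000+60·11·12=13920; k=4: 6600+4680+60·10·12=18480; k=5: 30000+0+60·39·12=58080 → min 13920.
Length 5: M1..M5: k=1: 0+83820+31·78·39=178122; k=2: 145080+30000+31·60·39=247620; k=3: 78078+4290+31·11·39=95667; k=4: 77580+0+31·10·39=89670 → min 89670 | M2..M6: k=2: 0+13920+78·60·12=70080; k=3: 51480+6000+78·11·12=67776; k=4: 53400+4680+78·10·12=67440; k=5: 83820+0+78·39·12=120324 → min 67440.
Top-level splits: k=1: (M1..M1)·(M2..M6) → 0+67440+31·78·12 = 96456; k=2: (M1..M2)·(M3..M6) → 145080+13920+31·60·12 = 181320; k=3: (M1..M3)·(M4..M6) → 78078+6000+31·11·12 = 88170; k=4: (M1..M4)·(M5..M6) → 77580+4680+31·10·12 = 85980; k=5: (M1..M5)·(M6..M6) → 89670+0+31·39·12 = 104178.
Best split is after M4, i.e. k = 4.

4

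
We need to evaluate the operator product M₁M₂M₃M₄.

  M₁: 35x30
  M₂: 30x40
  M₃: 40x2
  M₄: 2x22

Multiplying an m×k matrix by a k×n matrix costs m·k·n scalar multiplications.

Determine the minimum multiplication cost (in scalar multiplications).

6040

Adjacent pairs: M₁M₂ = 35·30·40 = 42000; M₂M₃ = 30·40·2 = 2400; M₃M₄ = 40·2·22 = 1760.
Length 3: M₁..M₃: k=1: 0+2400+35·30·2=4500; k=2: 42000+0+35·40·2=44800 → min 4500 | M₂..M₄: k=2: 0+1760+30·40·22=28160; k=3: 2400+0+30·2·22=3720 → min 3720.
Length 4: M₁..M₄: k=1: 0+3720+35·30·22=26820; k=2: 42000+1760+35·40·22=74560; k=3: 4500+0+35·2·22=6040 → min 6040.
Optimal order: ((M₁(M₂M₃))M₄) with cost 6040.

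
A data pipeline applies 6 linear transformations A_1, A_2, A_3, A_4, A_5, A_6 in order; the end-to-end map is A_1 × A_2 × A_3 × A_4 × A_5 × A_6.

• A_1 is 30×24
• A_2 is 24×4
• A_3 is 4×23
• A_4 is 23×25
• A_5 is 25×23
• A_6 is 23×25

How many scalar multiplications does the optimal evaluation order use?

Adjacent pairs: A_1A_2 = 30·24·4 = 2880; A_2A_3 = 24·4·23 = 2208; A_3A_4 = 4·23·25 = 2300; A_4A_5 = 23·25·23 = 13225; A_5A_6 = 25·23·25 = 14375.
Length 3: A_1..A_3: k=1: 0+2208+30·24·23=18768; k=2: 2880+0+30·4·23=5640 → min 5640 | A_2..A_4: k=2: 0+2300+24·4·25=4700; k=3: 2208+0+24·23·25=16008 → min 4700 | A_3..A_5: k=3: 0+13225+4·23·23=15341; k=4: 2300+0+4·25·23=4600 → min 4600 | A_4..A_6: k=4: 0+14375+23·25·25=28750; k=5: 13225+0+23·23·25=26450 → min 26450.
Length 4: A_1..A_4: k=1: 0+4700+30·24·25=22700; k=2: 2880+2300+30·4·25=8180; k=3: 5640+0+30·23·25=22890 → min 8180 | A_2..A_5: k=2: 0+4600+24·4·23=6808; k=3: 2208+13225+24·23·23=28129; k=4: 4700+0+24·25·23=18500 → min 6808 | A_3..A_6: k=3: 0+26450+4·23·25=28750; k=4: 2300+14375+4·25·25=19175; k=5: 4600+0+4·23·25=6900 → min 6900.
Length 5: A_1..A_5: k=1: 0+6808+30·24·23=23368; k=2: 2880+4600+30·4·23=10240; k=3: 5640+13225+30·23·23=34735; k=4: 8180+0+30·25·23=25430 → min 10240 | A_2..A_6: k=2: 0+6900+24·4·25=9300; k=3: 2208+26450+24·23·25=42458; k=4: 4700+14375+24·25·25=34075; k=5: 6808+0+24·23·25=20608 → min 9300.
Length 6: A_1..A_6: k=1: 0+9300+30·24·25=27300; k=2: 2880+6900+30·4·25=12780; k=3: 5640+26450+30·23·25=49340; k=4: 8180+14375+30·25·25=41305; k=5: 10240+0+30·23·25=27490 → min 12780.
Optimal order: ((A_1 × A_2) × (((A_3 × A_4) × A_5) × A_6)) with cost 12780.

12780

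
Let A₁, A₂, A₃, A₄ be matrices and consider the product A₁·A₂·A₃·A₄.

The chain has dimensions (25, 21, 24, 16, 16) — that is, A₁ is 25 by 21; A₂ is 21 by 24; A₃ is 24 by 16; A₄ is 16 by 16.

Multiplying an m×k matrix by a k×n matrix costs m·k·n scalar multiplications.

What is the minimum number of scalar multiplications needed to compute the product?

Adjacent pairs: A₁A₂ = 25·21·24 = 12600; A₂A₃ = 21·24·16 = 8064; A₃A₄ = 24·16·16 = 6144.
Length 3: A₁..A₃: k=1: 0+8064+25·21·16=16464; k=2: 12600+0+25·24·16=22200 → min 16464 | A₂..A₄: k=2: 0+6144+21·24·16=14208; k=3: 8064+0+21·16·16=13440 → min 13440.
Length 4: A₁..A₄: k=1: 0+13440+25·21·16=21840; k=2: 12600+6144+25·24·16=28344; k=3: 16464+0+25·16·16=22864 → min 21840.
Optimal order: (A₁·((A₂·A₃)·A₄)) with cost 21840.

21840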